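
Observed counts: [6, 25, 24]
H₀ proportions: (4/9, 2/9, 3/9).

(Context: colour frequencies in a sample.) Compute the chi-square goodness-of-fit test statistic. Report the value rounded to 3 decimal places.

test statistic = 29.027

n = 55; E_i = n·p_i = [24.44, 12.22, 18.33]
χ² = (6−24.44)²/24.44 + (25−12.22)²/12.22 + (24−18.33)²/18.33 = 29.0273
df = 2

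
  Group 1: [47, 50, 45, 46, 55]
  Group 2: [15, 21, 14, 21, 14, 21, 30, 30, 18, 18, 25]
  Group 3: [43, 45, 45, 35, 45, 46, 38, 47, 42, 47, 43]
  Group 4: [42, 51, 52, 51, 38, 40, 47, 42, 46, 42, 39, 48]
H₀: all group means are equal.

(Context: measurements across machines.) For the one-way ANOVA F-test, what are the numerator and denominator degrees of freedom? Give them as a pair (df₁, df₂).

degrees of freedom = [3, 35]

k = 4 groups, N = 39 total
df = (k−1, N−k) = (4−1, 39−4) = (3, 35)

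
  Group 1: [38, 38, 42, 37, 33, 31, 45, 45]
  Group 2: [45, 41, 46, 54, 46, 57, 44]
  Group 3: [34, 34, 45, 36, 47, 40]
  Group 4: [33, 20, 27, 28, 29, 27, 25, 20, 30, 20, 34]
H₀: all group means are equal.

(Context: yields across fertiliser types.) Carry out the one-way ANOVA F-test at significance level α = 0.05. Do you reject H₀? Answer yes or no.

reject H₀: yes

Group means [38.62, 47.57, 39.33, 26.64], grand mean 36.594
SSB = Σnᵢ(x̄ᵢ−x̄)² = 2012.251; SSW = ΣΣ(x−x̄ᵢ)² = 791.468
MSB = 2012.251/3 = 670.7502; MSW = 791.468/28 = 28.2667
F = MSB/MSW = 23.7293
df = (3, 28)
p-value (upper-tail) = 0.00000
At α=0.05: p < α → reject H₀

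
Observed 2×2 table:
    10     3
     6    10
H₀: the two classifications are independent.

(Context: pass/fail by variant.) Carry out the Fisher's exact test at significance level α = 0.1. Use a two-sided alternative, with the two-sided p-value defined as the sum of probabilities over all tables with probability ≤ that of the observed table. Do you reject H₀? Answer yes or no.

reject H₀: yes

Margins: r₁=13, r₂=16, c₁=16, c₂=13, n=29
p_obs = C(13,10)·C(16,6)/C(29,16); sum pmf over tables with pmf ≤ p_obs
p-value (two-sided) = 0.06080
At α=0.1: p < α → reject H₀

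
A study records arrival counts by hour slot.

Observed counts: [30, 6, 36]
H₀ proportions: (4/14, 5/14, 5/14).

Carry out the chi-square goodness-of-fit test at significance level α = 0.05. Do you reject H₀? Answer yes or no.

n = 72; E_i = n·p_i = [20.57, 25.71, 25.71]
χ² = (30−20.57)²/20.57 + (6−25.71)²/25.71 + (36−25.71)²/25.71 = 23.5500
df = 2
p-value (upper-tail) = 0.00001
At α=0.05: p < α → reject H₀

reject H₀: yes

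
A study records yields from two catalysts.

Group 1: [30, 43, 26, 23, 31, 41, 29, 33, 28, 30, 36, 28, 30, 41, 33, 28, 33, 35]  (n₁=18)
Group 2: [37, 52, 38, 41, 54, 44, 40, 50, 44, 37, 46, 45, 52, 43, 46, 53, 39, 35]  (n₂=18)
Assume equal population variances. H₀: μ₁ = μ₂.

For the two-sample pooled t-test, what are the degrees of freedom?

degrees of freedom = 34

df = n₁ + n₂ − 2 = 18 + 18 − 2 = 34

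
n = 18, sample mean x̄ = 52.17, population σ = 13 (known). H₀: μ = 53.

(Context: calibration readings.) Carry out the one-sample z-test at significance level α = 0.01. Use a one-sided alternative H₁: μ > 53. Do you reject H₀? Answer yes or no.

SE = σ/√n = 13/√18 = 3.0641
z = (x̄−μ₀)/SE = (52.17−53)/3.0641 = -0.2709
p-value (one-sided, H₁ greater) = 0.60676
At α=0.01: p ≥ α → fail to reject H₀

reject H₀: no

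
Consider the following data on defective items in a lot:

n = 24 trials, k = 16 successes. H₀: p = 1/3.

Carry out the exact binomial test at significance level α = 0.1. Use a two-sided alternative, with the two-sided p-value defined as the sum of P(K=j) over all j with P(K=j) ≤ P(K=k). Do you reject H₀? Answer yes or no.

Exact binomial: n=24, k=16, p₀=1/3=0.3333
P(X=j) = C(n,j)·p₀^j·(1−p₀)^(n−j); p = Σ P(X=j) over j with P(X=j) ≤ P(X=16)
p-value (two-sided) = 0.00092
At α=0.1: p < α → reject H₀

reject H₀: yes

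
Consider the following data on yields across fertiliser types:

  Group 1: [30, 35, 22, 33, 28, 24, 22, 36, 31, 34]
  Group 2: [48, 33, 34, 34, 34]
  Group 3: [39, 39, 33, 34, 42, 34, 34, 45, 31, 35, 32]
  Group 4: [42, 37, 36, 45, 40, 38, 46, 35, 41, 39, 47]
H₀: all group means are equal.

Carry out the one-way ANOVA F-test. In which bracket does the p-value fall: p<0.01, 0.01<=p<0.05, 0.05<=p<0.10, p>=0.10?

p-value bracket: p<0.01

Group means [29.50, 36.60, 36.18, 40.55], grand mean 35.730
SSB = Σnᵢ(x̄ᵢ−x̄)² = 649.234; SSW = ΣΣ(x−x̄ᵢ)² = 780.064
MSB = 649.234/3 = 216.4112; MSW = 780.064/33 = 23.6383
F = MSB/MSW = 9.1551
df = (3, 33)
p-value (upper-tail) = 0.00015
→ bracket: p<0.01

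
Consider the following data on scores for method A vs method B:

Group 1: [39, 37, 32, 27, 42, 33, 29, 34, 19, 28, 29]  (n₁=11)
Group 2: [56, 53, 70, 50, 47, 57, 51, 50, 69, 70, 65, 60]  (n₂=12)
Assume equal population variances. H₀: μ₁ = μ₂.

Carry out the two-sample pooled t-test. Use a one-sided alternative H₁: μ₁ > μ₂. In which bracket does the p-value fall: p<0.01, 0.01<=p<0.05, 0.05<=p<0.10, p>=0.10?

x̄₁=31.727, s₁=6.373, n₁=11
x̄₂=58.167, s₂=8.473, n₂=12
s_p² = [10·6.373² + 11·8.473²]/21 = 56.9452
SE = √(s_p²·(1/11+1/12)) = 3.1500
t = (31.727−58.167)/3.1500 = -8.3936
df = 21
p-value (one-sided, H₁ greater) = 1.00000
→ bracket: p>=0.10

p-value bracket: p>=0.10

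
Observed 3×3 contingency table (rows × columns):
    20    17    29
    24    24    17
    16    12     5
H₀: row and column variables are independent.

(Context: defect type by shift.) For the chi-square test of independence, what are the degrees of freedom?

df = (r−1)(c−1) = (3−1)·(3−1) = 4

degrees of freedom = 4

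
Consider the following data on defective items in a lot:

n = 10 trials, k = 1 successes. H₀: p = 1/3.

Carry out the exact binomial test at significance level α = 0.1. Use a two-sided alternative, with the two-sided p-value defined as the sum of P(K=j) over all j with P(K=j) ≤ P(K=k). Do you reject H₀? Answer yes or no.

reject H₀: no

Exact binomial: n=10, k=1, p₀=1/3=0.3333
P(X=j) = C(n,j)·p₀^j·(1−p₀)^(n−j); p = Σ P(X=j) over j with P(X=j) ≤ P(X=1)
p-value (two-sided) = 0.18061
At α=0.1: p ≥ α → fail to reject H₀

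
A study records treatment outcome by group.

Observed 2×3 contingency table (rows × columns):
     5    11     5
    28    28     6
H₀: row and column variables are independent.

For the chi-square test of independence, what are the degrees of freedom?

df = (r−1)(c−1) = (2−1)·(3−1) = 2

degrees of freedom = 2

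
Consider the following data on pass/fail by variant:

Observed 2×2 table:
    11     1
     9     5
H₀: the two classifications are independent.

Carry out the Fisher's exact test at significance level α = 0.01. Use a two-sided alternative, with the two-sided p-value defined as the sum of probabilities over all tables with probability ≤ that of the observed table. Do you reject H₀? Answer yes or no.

Margins: r₁=12, r₂=14, c₁=20, c₂=6, n=26
p_obs = C(12,11)·C(14,9)/C(26,20); sum pmf over tables with pmf ≤ p_obs
p-value (two-sided) = 0.16957
At α=0.01: p ≥ α → fail to reject H₀

reject H₀: no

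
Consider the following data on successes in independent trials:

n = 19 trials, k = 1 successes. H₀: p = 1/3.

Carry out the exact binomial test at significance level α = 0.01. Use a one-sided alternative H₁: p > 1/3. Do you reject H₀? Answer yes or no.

reject H₀: no

Exact binomial: n=19, k=1, p₀=1/3=0.3333
P(X≥1) from Σ C(n,i)·p₀^i·(1−p₀)^(n−i)
p-value (one-sided, H₁ greater) = 0.99955
At α=0.01: p ≥ α → fail to reject H₀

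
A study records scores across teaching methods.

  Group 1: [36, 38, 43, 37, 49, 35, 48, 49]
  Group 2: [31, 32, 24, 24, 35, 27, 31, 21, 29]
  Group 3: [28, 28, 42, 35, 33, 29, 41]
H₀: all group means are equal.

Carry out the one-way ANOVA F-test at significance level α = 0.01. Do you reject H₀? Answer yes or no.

Group means [41.88, 28.22, 33.71], grand mean 34.375
SSB = Σnᵢ(x̄ᵢ−x̄)² = 793.766; SSW = ΣΣ(x−x̄ᵢ)² = 637.859
MSB = 793.766/2 = 396.8829; MSW = 637.859/21 = 30.3742
F = MSB/MSW = 13.0664
df = (2, 21)
p-value (upper-tail) = 0.00021
At α=0.01: p < α → reject H₀

reject H₀: yes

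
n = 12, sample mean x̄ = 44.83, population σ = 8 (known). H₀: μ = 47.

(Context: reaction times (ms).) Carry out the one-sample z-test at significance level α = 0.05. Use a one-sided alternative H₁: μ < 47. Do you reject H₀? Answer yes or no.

reject H₀: no

SE = σ/√n = 8/√12 = 2.3094
z = (x̄−μ₀)/SE = (44.83−47)/2.3094 = -0.9396
p-value (one-sided, H₁ less) = 0.17370
At α=0.05: p ≥ α → fail to reject H₀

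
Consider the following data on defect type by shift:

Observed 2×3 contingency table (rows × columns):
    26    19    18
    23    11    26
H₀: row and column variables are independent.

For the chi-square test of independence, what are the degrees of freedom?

degrees of freedom = 2

df = (r−1)(c−1) = (2−1)·(3−1) = 2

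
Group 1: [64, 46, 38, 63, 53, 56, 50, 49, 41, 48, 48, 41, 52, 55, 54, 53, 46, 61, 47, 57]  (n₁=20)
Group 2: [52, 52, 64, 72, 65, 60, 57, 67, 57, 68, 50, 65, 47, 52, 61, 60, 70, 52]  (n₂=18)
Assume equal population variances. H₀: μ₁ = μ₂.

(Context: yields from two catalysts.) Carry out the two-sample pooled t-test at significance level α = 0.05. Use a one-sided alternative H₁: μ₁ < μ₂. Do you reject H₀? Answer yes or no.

x̄₁=51.100, s₁=7.130, n₁=20
x̄₂=59.500, s₂=7.524, n₂=18
s_p² = [19·7.130² + 17·7.524²]/36 = 53.5639
SE = √(s_p²·(1/20+1/18)) = 2.3778
t = (51.100−59.500)/2.3778 = -3.5327
df = 36
p-value (one-sided, H₁ less) = 0.00057
At α=0.05: p < α → reject H₀

reject H₀: yes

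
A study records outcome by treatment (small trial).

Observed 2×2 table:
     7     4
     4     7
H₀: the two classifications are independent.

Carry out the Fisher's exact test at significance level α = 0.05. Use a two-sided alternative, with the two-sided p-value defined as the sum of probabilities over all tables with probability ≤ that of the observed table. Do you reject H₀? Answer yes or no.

reject H₀: no

Margins: r₁=11, r₂=11, c₁=11, c₂=11, n=22
p_obs = C(11,7)·C(11,4)/C(22,11); sum pmf over tables with pmf ≤ p_obs
p-value (two-sided) = 0.39486
At α=0.05: p ≥ α → fail to reject H₀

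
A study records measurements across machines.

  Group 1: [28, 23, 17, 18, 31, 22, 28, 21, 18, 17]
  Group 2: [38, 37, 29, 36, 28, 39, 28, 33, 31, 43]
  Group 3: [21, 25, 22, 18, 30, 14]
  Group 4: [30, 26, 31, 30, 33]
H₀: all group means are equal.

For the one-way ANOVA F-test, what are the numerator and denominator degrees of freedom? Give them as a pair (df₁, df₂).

k = 4 groups, N = 31 total
df = (k−1, N−k) = (4−1, 31−4) = (3, 27)

degrees of freedom = [3, 27]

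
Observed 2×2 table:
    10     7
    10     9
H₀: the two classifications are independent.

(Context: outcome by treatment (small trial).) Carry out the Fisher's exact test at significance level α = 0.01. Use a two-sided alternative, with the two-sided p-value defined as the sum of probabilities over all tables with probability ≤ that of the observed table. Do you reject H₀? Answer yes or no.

Margins: r₁=17, r₂=19, c₁=20, c₂=16, n=36
p_obs = C(17,10)·C(19,10)/C(36,20); sum pmf over tables with pmf ≤ p_obs
p-value (two-sided) = 0.74857
At α=0.01: p ≥ α → fail to reject H₀

reject H₀: no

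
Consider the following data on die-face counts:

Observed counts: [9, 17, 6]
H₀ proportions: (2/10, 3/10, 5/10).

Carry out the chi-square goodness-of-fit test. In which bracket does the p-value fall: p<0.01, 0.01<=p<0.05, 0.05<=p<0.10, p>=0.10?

n = 32; E_i = n·p_i = [6.40, 9.60, 16.00]
χ² = (9−6.40)²/6.40 + (17−9.60)²/9.60 + (6−16.00)²/16.00 = 13.0104
df = 2
p-value (upper-tail) = 0.00150
→ bracket: p<0.01

p-value bracket: p<0.01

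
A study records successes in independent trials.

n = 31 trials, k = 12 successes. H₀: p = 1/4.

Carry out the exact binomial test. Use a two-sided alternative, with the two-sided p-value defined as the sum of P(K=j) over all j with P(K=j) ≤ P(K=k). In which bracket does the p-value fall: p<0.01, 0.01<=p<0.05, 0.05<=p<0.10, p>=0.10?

p-value bracket: 0.05<=p<0.10

Exact binomial: n=31, k=12, p₀=1/4=0.2500
P(X=j) = C(n,j)·p₀^j·(1−p₀)^(n−j); p = Σ P(X=j) over j with P(X=j) ≤ P(X=12)
p-value (two-sided) = 0.09516
→ bracket: 0.05<=p<0.10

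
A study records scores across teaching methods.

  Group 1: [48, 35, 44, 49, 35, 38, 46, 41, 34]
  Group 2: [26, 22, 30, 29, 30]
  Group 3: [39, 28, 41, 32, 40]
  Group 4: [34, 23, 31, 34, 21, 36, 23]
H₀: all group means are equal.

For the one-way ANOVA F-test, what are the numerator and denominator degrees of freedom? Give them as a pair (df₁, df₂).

k = 4 groups, N = 26 total
df = (k−1, N−k) = (4−1, 26−4) = (3, 22)

degrees of freedom = [3, 22]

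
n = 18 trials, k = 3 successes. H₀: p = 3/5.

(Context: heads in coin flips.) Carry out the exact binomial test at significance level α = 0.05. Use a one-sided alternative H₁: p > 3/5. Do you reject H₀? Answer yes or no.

Exact binomial: n=18, k=3, p₀=3/5=0.6000
P(X≥3) from Σ C(n,i)·p₀^i·(1−p₀)^(n−i)
p-value (one-sided, H₁ greater) = 0.99997
At α=0.05: p ≥ α → fail to reject H₀

reject H₀: no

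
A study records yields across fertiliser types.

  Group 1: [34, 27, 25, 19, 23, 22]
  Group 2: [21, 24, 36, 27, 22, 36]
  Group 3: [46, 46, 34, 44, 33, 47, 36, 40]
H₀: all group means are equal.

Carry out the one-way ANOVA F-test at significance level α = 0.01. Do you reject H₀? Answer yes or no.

Group means [25.00, 27.67, 40.75], grand mean 32.100
SSB = Σnᵢ(x̄ᵢ−x̄)² = 1018.967; SSW = ΣΣ(x−x̄ᵢ)² = 596.833
MSB = 1018.967/2 = 509.4833; MSW = 596.833/17 = 35.1078
F = MSB/MSW = 14.5120
df = (2, 17)
p-value (upper-tail) = 0.00021
At α=0.01: p < α → reject H₀

reject H₀: yes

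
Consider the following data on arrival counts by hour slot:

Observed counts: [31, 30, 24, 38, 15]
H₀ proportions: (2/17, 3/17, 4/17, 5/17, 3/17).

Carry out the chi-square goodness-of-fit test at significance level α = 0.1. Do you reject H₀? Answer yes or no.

reject H₀: yes

n = 138; E_i = n·p_i = [16.24, 24.35, 32.47, 40.59, 24.35]
χ² = (31−16.24)²/16.24 + (30−24.35)²/24.35 + (24−32.47)²/32.47 + (38−40.59)²/40.59 + (15−24.35)²/24.35 = 20.7036
df = 4
p-value (upper-tail) = 0.00036
At α=0.1: p < α → reject H₀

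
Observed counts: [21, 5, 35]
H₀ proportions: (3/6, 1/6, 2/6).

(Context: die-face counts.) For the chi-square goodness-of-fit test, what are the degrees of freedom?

df = k − 1 = 3 − 1 = 2

degrees of freedom = 2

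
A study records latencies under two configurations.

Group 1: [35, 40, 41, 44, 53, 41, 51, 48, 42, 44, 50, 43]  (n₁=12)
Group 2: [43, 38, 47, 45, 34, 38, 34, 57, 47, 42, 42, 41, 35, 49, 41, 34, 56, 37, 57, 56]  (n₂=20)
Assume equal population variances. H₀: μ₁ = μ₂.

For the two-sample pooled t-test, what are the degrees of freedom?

df = n₁ + n₂ − 2 = 12 + 20 − 2 = 30

degrees of freedom = 30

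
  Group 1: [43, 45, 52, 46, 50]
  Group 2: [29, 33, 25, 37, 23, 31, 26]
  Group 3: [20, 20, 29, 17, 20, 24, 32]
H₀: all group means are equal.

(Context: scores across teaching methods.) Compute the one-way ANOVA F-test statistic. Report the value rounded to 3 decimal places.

Group means [47.20, 29.14, 23.14], grand mean 31.684
SSB = Σnᵢ(x̄ᵢ−x̄)² = 1759.591; SSW = ΣΣ(x−x̄ᵢ)² = 380.514
MSB = 1759.591/2 = 879.7955; MSW = 380.514/16 = 23.7821
F = MSB/MSW = 36.9940
df = (2, 16)

test statistic = 36.994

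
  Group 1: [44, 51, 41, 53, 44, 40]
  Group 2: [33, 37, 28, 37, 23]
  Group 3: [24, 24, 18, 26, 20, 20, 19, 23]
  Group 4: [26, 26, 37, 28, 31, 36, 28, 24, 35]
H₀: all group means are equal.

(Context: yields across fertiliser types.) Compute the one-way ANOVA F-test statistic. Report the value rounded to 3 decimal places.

Group means [45.50, 31.60, 21.75, 30.11], grand mean 31.286
SSB = Σnᵢ(x̄ᵢ−x̄)² = 1952.625; SSW = ΣΣ(x−x̄ᵢ)² = 533.089
MSB = 1952.625/3 = 650.8751; MSW = 533.089/24 = 22.2120
F = MSB/MSW = 29.3028
df = (3, 24)

test statistic = 29.303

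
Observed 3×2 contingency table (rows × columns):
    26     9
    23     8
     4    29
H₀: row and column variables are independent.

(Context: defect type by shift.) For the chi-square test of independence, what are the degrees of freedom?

df = (r−1)(c−1) = (3−1)·(2−1) = 2

degrees of freedom = 2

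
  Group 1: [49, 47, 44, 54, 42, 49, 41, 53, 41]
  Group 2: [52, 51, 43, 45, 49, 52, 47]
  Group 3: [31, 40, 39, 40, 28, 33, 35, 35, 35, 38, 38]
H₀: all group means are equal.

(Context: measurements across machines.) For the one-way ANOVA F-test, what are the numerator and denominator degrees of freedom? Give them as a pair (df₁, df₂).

degrees of freedom = [2, 24]

k = 3 groups, N = 27 total
df = (k−1, N−k) = (3−1, 27−3) = (2, 24)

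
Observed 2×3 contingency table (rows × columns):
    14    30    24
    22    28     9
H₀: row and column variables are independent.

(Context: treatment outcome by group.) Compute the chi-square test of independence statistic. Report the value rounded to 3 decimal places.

Row totals [68, 59], col totals [36, 58, 33], n=127
χ² = (14−19.28)²/19.28 + (30−31.06)²/31.06 + (24−17.67)²/17.67 + (22−16.72)²/16.72 + (28−26.94)²/26.94 + (9−15.33)²/15.33 = 8.0676
df = 2

test statistic = 8.068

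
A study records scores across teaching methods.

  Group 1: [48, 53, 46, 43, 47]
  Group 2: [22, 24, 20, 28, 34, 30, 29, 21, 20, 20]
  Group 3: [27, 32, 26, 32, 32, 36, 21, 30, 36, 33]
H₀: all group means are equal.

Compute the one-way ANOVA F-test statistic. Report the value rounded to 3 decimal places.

test statistic = 39.372

Group means [47.40, 24.80, 30.50], grand mean 31.600
SSB = Σnᵢ(x̄ᵢ−x̄)² = 1722.700; SSW = ΣΣ(x−x̄ᵢ)² = 481.300
MSB = 1722.700/2 = 861.3500; MSW = 481.300/22 = 21.8773
F = MSB/MSW = 39.3719
df = (2, 22)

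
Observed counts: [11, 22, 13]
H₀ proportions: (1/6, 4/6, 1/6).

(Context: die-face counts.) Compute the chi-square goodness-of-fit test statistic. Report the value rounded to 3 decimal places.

test statistic = 7.609

n = 46; E_i = n·p_i = [7.67, 30.67, 7.67]
χ² = (11−7.67)²/7.67 + (22−30.67)²/30.67 + (13−7.67)²/7.67 = 7.6087
df = 2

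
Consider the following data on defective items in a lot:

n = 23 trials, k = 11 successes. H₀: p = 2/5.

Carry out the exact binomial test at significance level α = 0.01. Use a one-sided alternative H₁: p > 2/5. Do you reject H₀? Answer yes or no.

Exact binomial: n=23, k=11, p₀=2/5=0.4000
P(X≥11) from Σ C(n,i)·p₀^i·(1−p₀)^(n−i)
p-value (one-sided, H₁ greater) = 0.28709
At α=0.01: p ≥ α → fail to reject H₀

reject H₀: no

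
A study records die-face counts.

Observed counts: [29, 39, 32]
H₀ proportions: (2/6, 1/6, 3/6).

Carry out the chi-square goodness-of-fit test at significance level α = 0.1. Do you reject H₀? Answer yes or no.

n = 100; E_i = n·p_i = [33.33, 16.67, 50.00]
χ² = (29−33.33)²/33.33 + (39−16.67)²/16.67 + (32−50.00)²/50.00 = 36.9700
df = 2
p-value (upper-tail) = 0.00000
At α=0.1: p < α → reject H₀

reject H₀: yes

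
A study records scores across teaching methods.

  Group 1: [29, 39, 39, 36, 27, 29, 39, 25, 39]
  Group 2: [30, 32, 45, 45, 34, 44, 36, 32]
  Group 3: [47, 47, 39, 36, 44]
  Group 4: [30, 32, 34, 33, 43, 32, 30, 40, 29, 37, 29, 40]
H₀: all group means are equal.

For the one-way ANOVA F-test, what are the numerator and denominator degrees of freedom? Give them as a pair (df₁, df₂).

degrees of freedom = [3, 30]

k = 4 groups, N = 34 total
df = (k−1, N−k) = (4−1, 34−4) = (3, 30)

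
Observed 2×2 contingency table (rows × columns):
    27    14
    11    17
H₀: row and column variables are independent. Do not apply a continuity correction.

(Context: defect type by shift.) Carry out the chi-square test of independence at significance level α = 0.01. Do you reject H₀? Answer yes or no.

reject H₀: no

Row totals [41, 28], col totals [38, 31], n=69
χ² = (27−22.58)²/22.58 + (14−18.42)²/18.42 + (11−15.42)²/15.42 + (17−12.58)²/12.58 = 4.7464
df = 1
p-value (upper-tail) = 0.02936
At α=0.01: p ≥ α → fail to reject H₀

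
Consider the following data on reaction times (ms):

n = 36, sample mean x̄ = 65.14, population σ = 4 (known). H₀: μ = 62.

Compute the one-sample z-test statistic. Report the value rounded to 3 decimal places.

test statistic = 4.710

SE = σ/√n = 4/√36 = 0.6667
z = (x̄−μ₀)/SE = (65.14−62)/0.6667 = 4.7100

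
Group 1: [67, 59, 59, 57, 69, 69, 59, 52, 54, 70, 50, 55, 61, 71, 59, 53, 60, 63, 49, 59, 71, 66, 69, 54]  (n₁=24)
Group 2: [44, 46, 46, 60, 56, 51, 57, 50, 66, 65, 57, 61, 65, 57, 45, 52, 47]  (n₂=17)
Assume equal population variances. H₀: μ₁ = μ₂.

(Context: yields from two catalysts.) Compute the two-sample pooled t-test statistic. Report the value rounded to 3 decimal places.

test statistic = 2.736

x̄₁=60.625, s₁=6.965, n₁=24
x̄₂=54.412, s₂=7.442, n₂=17
s_p² = [23·6.965² + 16·7.442²]/39 = 51.3267
SE = √(s_p²·(1/24+1/17)) = 2.2711
t = (60.625−54.412)/2.2711 = 2.7358
df = 39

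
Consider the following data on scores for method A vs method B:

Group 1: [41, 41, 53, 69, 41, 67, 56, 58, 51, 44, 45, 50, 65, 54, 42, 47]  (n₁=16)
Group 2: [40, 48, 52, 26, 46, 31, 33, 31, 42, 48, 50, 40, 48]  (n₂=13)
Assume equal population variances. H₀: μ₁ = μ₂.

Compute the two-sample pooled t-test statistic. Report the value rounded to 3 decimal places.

test statistic = 3.064

x̄₁=51.500, s₁=9.459, n₁=16
x̄₂=41.154, s₂=8.494, n₂=13
s_p² = [15·9.459² + 12·8.494²]/27 = 81.7664
SE = √(s_p²·(1/16+1/13)) = 3.3764
t = (51.500−41.154)/3.3764 = 3.0643
df = 27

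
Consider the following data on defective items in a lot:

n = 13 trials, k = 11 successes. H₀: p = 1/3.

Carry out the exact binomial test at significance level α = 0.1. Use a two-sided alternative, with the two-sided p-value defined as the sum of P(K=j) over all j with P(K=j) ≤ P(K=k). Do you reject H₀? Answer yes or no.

reject H₀: yes

Exact binomial: n=13, k=11, p₀=1/3=0.3333
P(X=j) = C(n,j)·p₀^j·(1−p₀)^(n−j); p = Σ P(X=j) over j with P(X=j) ≤ P(X=11)
p-value (two-sided) = 0.00021
At α=0.1: p < α → reject H₀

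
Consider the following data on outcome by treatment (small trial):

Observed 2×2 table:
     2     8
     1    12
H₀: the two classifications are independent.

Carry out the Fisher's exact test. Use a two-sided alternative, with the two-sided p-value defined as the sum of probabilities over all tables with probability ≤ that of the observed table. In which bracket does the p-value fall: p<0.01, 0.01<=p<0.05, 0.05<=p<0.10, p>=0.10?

Margins: r₁=10, r₂=13, c₁=3, c₂=20, n=23
p_obs = C(10,2)·C(13,1)/C(23,3); sum pmf over tables with pmf ≤ p_obs
p-value (two-sided) = 0.55957
→ bracket: p>=0.10

p-value bracket: p>=0.10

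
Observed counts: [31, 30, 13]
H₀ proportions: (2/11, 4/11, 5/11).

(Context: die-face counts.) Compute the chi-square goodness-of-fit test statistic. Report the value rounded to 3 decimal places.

n = 74; E_i = n·p_i = [13.45, 26.91, 33.64]
χ² = (31−13.45)²/13.45 + (30−26.91)²/26.91 + (13−33.64)²/33.64 = 35.8959
df = 2

test statistic = 35.896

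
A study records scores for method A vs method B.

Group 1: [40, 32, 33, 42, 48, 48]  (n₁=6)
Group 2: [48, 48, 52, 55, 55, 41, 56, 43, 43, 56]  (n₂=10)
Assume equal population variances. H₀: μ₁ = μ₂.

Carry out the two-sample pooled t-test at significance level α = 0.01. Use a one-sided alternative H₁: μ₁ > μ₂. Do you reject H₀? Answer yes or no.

x̄₁=40.500, s₁=6.979, n₁=6
x̄₂=49.700, s₂=5.889, n₂=10
s_p² = [5·6.979² + 9·5.889²]/14 = 39.6857
SE = √(s_p²·(1/6+1/10)) = 3.2531
t = (40.500−49.700)/3.2531 = -2.8280
df = 14
p-value (one-sided, H₁ greater) = 0.99329
At α=0.01: p ≥ α → fail to reject H₀

reject H₀: no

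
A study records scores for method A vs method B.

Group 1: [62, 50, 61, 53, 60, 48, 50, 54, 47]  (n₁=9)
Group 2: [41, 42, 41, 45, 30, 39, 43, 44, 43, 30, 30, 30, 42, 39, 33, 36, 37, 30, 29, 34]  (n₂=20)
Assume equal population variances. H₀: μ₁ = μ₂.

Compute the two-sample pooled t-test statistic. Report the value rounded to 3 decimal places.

test statistic = 7.428

x̄₁=53.889, s₁=5.776, n₁=9
x̄₂=36.900, s₂=5.665, n₂=20
s_p² = [8·5.776² + 19·5.665²]/27 = 32.4700
SE = √(s_p²·(1/9+1/20)) = 2.2872
t = (53.889−36.900)/2.2872 = 7.4278
df = 27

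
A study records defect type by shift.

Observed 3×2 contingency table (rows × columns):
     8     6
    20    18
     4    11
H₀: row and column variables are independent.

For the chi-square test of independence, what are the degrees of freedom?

degrees of freedom = 2

df = (r−1)(c−1) = (3−1)·(2−1) = 2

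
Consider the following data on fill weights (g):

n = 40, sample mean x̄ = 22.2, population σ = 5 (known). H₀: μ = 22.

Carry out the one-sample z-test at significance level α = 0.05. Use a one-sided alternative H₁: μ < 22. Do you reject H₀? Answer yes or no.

SE = σ/√n = 5/√40 = 0.7906
z = (x̄−μ₀)/SE = (22.2−22)/0.7906 = 0.2530
p-value (one-sided, H₁ less) = 0.59986
At α=0.05: p ≥ α → fail to reject H₀

reject H₀: no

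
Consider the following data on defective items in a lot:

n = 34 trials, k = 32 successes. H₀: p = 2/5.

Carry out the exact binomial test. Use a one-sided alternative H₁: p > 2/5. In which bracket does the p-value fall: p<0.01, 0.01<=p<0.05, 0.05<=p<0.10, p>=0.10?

p-value bracket: p<0.01

Exact binomial: n=34, k=32, p₀=2/5=0.4000
P(X≥32) from Σ C(n,i)·p₀^i·(1−p₀)^(n−i)
p-value (one-sided, H₁ greater) = 0.00000
→ bracket: p<0.01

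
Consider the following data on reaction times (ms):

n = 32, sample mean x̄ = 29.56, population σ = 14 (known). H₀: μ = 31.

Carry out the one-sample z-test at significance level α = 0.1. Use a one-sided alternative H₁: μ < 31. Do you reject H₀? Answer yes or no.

SE = σ/√n = 14/√32 = 2.4749
z = (x̄−μ₀)/SE = (29.56−31)/2.4749 = -0.5818
p-value (one-sided, H₁ less) = 0.28033
At α=0.1: p ≥ α → fail to reject H₀

reject H₀: no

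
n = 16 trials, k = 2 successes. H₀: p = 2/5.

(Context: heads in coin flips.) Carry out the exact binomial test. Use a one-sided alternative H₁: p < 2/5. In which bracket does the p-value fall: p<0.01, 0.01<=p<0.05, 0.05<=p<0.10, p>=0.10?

p-value bracket: 0.01<=p<0.05

Exact binomial: n=16, k=2, p₀=2/5=0.4000
P(X≤2) from Σ C(n,i)·p₀^i·(1−p₀)^(n−i)
p-value (one-sided, H₁ less) = 0.01834
→ bracket: 0.01<=p<0.05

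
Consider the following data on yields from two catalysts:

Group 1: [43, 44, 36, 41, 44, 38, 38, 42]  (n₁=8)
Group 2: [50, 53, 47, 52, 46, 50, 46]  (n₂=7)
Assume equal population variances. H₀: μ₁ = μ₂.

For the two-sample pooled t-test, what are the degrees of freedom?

degrees of freedom = 13

df = n₁ + n₂ − 2 = 8 + 7 − 2 = 13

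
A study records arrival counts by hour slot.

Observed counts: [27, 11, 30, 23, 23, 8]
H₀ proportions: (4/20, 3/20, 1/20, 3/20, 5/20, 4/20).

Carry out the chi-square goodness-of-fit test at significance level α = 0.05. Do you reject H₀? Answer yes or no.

reject H₀: yes

n = 122; E_i = n·p_i = [24.40, 18.30, 6.10, 18.30, 30.50, 24.40]
χ² = (27−24.40)²/24.40 + (11−18.30)²/18.30 + (30−6.10)²/6.10 + (23−18.30)²/18.30 + (23−30.50)²/30.50 + (8−24.40)²/24.40 = 110.9044
df = 5
p-value (upper-tail) = 0.00000
At α=0.05: p < α → reject H₀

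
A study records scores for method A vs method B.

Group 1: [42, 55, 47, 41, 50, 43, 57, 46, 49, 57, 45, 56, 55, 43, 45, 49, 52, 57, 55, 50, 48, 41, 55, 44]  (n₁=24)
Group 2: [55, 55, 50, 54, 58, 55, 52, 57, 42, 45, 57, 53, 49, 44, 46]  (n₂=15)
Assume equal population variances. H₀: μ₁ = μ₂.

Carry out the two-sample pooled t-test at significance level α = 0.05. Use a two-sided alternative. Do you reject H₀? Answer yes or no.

x̄₁=49.250, s₁=5.574, n₁=24
x̄₂=51.467, s₂=5.181, n₂=15
s_p² = [23·5.574² + 14·5.181²]/37 = 29.4658
SE = √(s_p²·(1/24+1/15)) = 1.7867
t = (49.250−51.467)/1.7867 = -1.2407
df = 37
p-value (two-sided) = 0.22253
At α=0.05: p ≥ α → fail to reject H₀

reject H₀: no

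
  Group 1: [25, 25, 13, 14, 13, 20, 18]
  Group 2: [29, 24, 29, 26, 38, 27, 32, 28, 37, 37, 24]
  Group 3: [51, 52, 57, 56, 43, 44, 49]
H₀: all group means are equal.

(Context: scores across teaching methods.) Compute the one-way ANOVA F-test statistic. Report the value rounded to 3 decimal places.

Group means [18.29, 30.09, 50.29], grand mean 32.440
SSB = Σnᵢ(x̄ᵢ−x̄)² = 3692.394; SSW = ΣΣ(x−x̄ᵢ)² = 611.766
MSB = 3692.394/2 = 1846.1969; MSW = 611.766/22 = 27.8076
F = MSB/MSW = 66.3919
df = (2, 22)

test statistic = 66.392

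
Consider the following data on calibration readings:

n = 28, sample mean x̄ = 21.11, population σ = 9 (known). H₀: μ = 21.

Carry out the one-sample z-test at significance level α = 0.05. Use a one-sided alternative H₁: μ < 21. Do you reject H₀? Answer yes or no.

reject H₀: no

SE = σ/√n = 9/√28 = 1.7008
z = (x̄−μ₀)/SE = (21.11−21)/1.7008 = 0.0647
p-value (one-sided, H₁ less) = 0.52578
At α=0.05: p ≥ α → fail to reject H₀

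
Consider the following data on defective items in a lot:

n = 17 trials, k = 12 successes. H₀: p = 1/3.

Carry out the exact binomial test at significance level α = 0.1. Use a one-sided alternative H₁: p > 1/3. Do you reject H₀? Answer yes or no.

Exact binomial: n=17, k=12, p₀=1/3=0.3333
P(X≥12) from Σ C(n,i)·p₀^i·(1−p₀)^(n−i)
p-value (one-sided, H₁ greater) = 0.00187
At α=0.1: p < α → reject H₀

reject H₀: yes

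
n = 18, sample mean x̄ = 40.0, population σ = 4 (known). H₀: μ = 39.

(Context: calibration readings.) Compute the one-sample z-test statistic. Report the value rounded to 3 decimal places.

test statistic = 1.061

SE = σ/√n = 4/√18 = 0.9428
z = (x̄−μ₀)/SE = (40.0−39)/0.9428 = 1.0607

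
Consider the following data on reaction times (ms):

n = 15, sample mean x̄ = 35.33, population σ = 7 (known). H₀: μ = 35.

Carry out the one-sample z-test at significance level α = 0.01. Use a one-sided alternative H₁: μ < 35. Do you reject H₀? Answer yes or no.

SE = σ/√n = 7/√15 = 1.8074
z = (x̄−μ₀)/SE = (35.33−35)/1.8074 = 0.1826
p-value (one-sided, H₁ less) = 0.57244
At α=0.01: p ≥ α → fail to reject H₀

reject H₀: no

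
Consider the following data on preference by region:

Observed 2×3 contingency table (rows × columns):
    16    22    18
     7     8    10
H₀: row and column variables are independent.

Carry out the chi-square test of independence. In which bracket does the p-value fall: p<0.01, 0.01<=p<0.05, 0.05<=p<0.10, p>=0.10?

p-value bracket: p>=0.10

Row totals [56, 25], col totals [23, 30, 28], n=81
χ² = (16−15.90)²/15.90 + (22−20.74)²/20.74 + (18−19.36)²/19.36 + (7−7.10)²/7.10 + (8−9.26)²/9.26 + (10−8.64)²/8.64 = 0.5584
df = 2
p-value (upper-tail) = 0.75640
→ bracket: p>=0.10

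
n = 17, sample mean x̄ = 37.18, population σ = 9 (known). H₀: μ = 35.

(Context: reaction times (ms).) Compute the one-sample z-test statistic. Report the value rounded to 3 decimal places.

SE = σ/√n = 9/√17 = 2.1828
z = (x̄−μ₀)/SE = (37.18−35)/2.1828 = 0.9987

test statistic = 0.999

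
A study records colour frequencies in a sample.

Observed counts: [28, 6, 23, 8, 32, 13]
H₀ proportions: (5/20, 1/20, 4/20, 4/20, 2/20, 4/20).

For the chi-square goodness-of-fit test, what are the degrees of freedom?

df = k − 1 = 6 − 1 = 5

degrees of freedom = 5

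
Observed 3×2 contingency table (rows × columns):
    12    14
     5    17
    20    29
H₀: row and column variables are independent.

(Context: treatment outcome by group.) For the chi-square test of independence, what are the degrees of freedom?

df = (r−1)(c−1) = (3−1)·(2−1) = 2

degrees of freedom = 2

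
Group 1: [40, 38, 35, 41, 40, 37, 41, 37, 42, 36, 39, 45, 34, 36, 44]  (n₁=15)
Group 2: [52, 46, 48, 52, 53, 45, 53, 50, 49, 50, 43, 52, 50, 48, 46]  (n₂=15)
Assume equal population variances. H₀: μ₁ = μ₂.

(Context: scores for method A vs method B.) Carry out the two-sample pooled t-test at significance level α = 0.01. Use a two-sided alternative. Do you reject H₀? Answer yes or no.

x̄₁=39.000, s₁=3.251, n₁=15
x̄₂=49.133, s₂=3.091, n₂=15
s_p² = [14·3.251² + 14·3.091²]/28 = 10.0619
SE = √(s_p²·(1/15+1/15)) = 1.1583
t = (39.000−49.133)/1.1583 = -8.7487
df = 28
p-value (two-sided) = 0.00000
At α=0.01: p < α → reject H₀

reject H₀: yes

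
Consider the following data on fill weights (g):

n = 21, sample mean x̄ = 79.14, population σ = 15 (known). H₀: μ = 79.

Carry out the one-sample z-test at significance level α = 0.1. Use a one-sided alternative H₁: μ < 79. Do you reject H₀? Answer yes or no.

SE = σ/√n = 15/√21 = 3.2733
z = (x̄−μ₀)/SE = (79.14−79)/3.2733 = 0.0428
p-value (one-sided, H₁ less) = 0.51706
At α=0.1: p ≥ α → fail to reject H₀

reject H₀: no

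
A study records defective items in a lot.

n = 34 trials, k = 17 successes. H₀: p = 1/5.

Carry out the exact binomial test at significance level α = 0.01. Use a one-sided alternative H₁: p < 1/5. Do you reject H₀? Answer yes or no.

Exact binomial: n=34, k=17, p₀=1/5=0.2000
P(X≤17) from Σ C(n,i)·p₀^i·(1−p₀)^(n−i)
p-value (one-sided, H₁ less) = 0.99998
At α=0.01: p ≥ α → fail to reject H₀

reject H₀: no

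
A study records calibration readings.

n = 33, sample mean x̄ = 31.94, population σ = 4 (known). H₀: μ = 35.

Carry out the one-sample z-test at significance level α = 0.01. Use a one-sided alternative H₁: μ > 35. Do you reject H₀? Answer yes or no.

SE = σ/√n = 4/√33 = 0.6963
z = (x̄−μ₀)/SE = (31.94−35)/0.6963 = -4.3946
p-value (one-sided, H₁ greater) = 0.99999
At α=0.01: p ≥ α → fail to reject H₀

reject H₀: no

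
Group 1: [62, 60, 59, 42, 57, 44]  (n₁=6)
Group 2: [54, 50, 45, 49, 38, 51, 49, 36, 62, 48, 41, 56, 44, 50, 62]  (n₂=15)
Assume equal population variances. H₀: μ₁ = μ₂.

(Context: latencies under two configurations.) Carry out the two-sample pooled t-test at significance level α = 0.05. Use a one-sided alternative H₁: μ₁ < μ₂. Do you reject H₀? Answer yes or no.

reject H₀: no

x̄₁=54.000, s₁=8.695, n₁=6
x̄₂=49.000, s₂=7.625, n₂=15
s_p² = [5·8.695² + 14·7.625²]/19 = 62.7368
SE = √(s_p²·(1/6+1/15)) = 3.8260
t = (54.000−49.000)/3.8260 = 1.3068
df = 19
p-value (one-sided, H₁ less) = 0.89657
At α=0.05: p ≥ α → fail to reject H₀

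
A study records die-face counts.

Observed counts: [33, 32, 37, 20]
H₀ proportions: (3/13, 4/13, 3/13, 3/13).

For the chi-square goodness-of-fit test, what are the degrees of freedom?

df = k − 1 = 4 − 1 = 3

degrees of freedom = 3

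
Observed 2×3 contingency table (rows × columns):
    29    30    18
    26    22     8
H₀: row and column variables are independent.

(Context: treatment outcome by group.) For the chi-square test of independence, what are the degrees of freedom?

degrees of freedom = 2

df = (r−1)(c−1) = (2−1)·(3−1) = 2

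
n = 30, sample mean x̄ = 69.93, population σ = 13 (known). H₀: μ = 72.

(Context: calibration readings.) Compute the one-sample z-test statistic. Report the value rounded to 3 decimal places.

test statistic = -0.872

SE = σ/√n = 13/√30 = 2.3735
z = (x̄−μ₀)/SE = (69.93−72)/2.3735 = -0.8721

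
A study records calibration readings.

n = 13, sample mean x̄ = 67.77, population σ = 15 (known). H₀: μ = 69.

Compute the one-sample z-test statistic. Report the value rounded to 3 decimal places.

SE = σ/√n = 15/√13 = 4.1603
z = (x̄−μ₀)/SE = (67.77−69)/4.1603 = -0.2957

test statistic = -0.296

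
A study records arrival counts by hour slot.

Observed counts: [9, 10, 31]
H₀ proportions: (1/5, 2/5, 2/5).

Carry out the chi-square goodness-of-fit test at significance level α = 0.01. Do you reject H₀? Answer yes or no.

n = 50; E_i = n·p_i = [10.00, 20.00, 20.00]
χ² = (9−10.00)²/10.00 + (10−20.00)²/20.00 + (31−20.00)²/20.00 = 11.1500
df = 2
p-value (upper-tail) = 0.00379
At α=0.01: p < α → reject H₀

reject H₀: yes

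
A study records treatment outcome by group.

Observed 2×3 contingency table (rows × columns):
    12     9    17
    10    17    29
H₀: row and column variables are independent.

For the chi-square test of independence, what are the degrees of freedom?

df = (r−1)(c−1) = (2−1)·(3−1) = 2

degrees of freedom = 2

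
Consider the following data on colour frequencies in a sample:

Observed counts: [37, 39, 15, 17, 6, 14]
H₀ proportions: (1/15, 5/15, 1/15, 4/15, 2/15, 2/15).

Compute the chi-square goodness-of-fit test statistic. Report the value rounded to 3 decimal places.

test statistic = 116.506

n = 128; E_i = n·p_i = [8.53, 42.67, 8.53, 34.13, 17.07, 17.07]
χ² = (37−8.53)²/8.53 + (39−42.67)²/42.67 + (15−8.53)²/8.53 + (17−34.13)²/34.13 + (6−17.07)²/17.07 + (14−17.07)²/17.07 = 116.5059
df = 5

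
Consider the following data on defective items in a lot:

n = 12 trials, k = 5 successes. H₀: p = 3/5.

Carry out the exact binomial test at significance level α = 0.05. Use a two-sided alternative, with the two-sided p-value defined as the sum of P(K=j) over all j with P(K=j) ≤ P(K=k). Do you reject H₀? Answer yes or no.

reject H₀: no

Exact binomial: n=12, k=5, p₀=3/5=0.6000
P(X=j) = C(n,j)·p₀^j·(1−p₀)^(n−j); p = Σ P(X=j) over j with P(X=j) ≤ P(X=5)
p-value (two-sided) = 0.24166
At α=0.05: p ≥ α → fail to reject H₀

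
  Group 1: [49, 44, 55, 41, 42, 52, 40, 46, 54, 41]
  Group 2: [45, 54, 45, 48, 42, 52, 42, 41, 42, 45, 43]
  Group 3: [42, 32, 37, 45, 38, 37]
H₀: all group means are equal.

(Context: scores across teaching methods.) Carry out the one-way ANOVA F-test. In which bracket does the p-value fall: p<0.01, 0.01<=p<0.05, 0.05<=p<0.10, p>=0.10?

p-value bracket: 0.01<=p<0.05

Group means [46.40, 45.36, 38.50], grand mean 44.222
SSB = Σnᵢ(x̄ᵢ−x̄)² = 258.221; SSW = ΣΣ(x−x̄ᵢ)² = 580.445
MSB = 258.221/2 = 129.1106; MSW = 580.445/24 = 24.1852
F = MSB/MSW = 5.3384
df = (2, 24)
p-value (upper-tail) = 0.01208
→ bracket: 0.01<=p<0.05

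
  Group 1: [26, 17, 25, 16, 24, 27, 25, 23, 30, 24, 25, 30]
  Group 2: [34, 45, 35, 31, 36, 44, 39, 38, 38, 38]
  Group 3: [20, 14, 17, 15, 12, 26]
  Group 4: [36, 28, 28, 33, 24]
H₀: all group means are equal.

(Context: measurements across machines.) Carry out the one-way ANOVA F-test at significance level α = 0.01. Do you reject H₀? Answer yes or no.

reject H₀: yes

Group means [24.33, 37.80, 17.33, 29.80], grand mean 27.970
SSB = Σnᵢ(x̄ᵢ−x̄)² = 1820.570; SSW = ΣΣ(x−x̄ᵢ)² = 580.400
MSB = 1820.570/3 = 606.8566; MSW = 580.400/29 = 20.0138
F = MSB/MSW = 30.3219
df = (3, 29)
p-value (upper-tail) = 0.00000
At α=0.01: p < α → reject H₀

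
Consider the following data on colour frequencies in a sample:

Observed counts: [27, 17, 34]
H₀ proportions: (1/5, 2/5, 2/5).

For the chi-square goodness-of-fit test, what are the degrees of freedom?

degrees of freedom = 2

df = k − 1 = 3 − 1 = 2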